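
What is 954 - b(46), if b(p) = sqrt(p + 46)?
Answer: 954 - 2*sqrt(23) ≈ 944.41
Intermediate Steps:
b(p) = sqrt(46 + p)
954 - b(46) = 954 - sqrt(46 + 46) = 954 - sqrt(92) = 954 - 2*sqrt(23)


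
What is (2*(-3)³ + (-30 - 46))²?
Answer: 16900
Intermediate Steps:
(2*(-3)³ + (-30 - 46))² = (2*(-27) - 76)² = (-54 - 76)² = (-130)² = 16900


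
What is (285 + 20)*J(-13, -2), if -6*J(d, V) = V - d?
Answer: -3355/6 ≈ -559.17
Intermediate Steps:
J(d, V) = -V/6 + d/6 (J(d, V) = -(V - d)/6 = -V/6 + d/6)
(285 + 20)*J(-13, -2) = (285 + 20)*(-⅙*(-2) + (⅙)*(-13)) = 305*(⅓ - 13/6) = 305*(-11/6) = -3355/6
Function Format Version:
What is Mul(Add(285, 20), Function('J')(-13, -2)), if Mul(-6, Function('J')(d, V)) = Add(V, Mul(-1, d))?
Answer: Rational(-3355, 6) ≈ -559.17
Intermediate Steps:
Function('J')(d, V) = Add(Mul(Rational(-1, 6), V), Mul(Rational(1, 6), d)) (Function('J')(d, V) = Mul(Rational(-1, 6), Add(V, Mul(-1, d))) = Add(Mul(Rational(-1, 6), V), Mul(Rational(1, 6), d)))
Mul(Add(285, 20), Function('J')(-13, -2)) = Mul(Add(285, 20), Add(Mul(Rational(-1, 6), -2), Mul(Rational(1, 6), -13))) = Mul(305, Add(Rational(1, 3), Rational(-13, 6))) = Mul(305, Rational(-11, 6)) = Rational(-3355, 6)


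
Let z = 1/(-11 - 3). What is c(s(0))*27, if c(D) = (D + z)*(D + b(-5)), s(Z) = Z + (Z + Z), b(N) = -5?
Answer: 135/14 ≈ 9.6429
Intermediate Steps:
s(Z) = 3*Z (s(Z) = Z + 2*Z = 3*Z)
z = -1/14 (z = 1/(-14) = -1/14 ≈ -0.071429)
c(D) = (-5 + D)*(-1/14 + D) (c(D) = (D - 1/14)*(D - 5) = (-1/14 + D)*(-5 + D) = (-5 + D)*(-1/14 + D))
c(s(0))*27 = (5/14 + (3*0)² - 213*0/14)*27 = (5/14 + 0² - 71/14*0)*27 = (5/14 + 0 + 0)*27 = (5/14)*27 = 135/14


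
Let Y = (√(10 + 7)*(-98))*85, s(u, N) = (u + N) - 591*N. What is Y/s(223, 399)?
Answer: 8330*√17/235187 ≈ 0.14603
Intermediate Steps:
s(u, N) = u - 590*N (s(u, N) = (N + u) - 591*N = u - 590*N)
Y = -8330*√17 (Y = (√17*(-98))*85 = -98*√17*85 = -8330*√17 ≈ -34346.)
Y/s(223, 399) = (-8330*√17)/(223 - 590*399) = (-8330*√17)/(223 - 235410) = -8330*√17/(-235187) = -8330*√17*(-1/235187) = 8330*√17/235187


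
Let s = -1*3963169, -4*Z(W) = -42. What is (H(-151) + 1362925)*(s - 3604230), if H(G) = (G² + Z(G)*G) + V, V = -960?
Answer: -20934157465039/2 ≈ -1.0467e+13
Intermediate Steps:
Z(W) = 21/2 (Z(W) = -¼*(-42) = 21/2)
s = -3963169
H(G) = -960 + G² + 21*G/2 (H(G) = (G² + 21*G/2) - 960 = -960 + G² + 21*G/2)
(H(-151) + 1362925)*(s - 3604230) = ((-960 + (-151)² + (21/2)*(-151)) + 1362925)*(-3963169 - 3604230) = ((-960 + 22801 - 3171/2) + 1362925)*(-7567399) = (40511/2 + 1362925)*(-7567399) = (2766361/2)*(-7567399) = -20934157465039/2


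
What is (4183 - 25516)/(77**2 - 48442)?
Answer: 7111/14171 ≈ 0.50180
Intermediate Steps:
(4183 - 25516)/(77**2 - 48442) = -21333/(5929 - 48442) = -21333/(-42513) = -21333*(-1/42513) = 7111/14171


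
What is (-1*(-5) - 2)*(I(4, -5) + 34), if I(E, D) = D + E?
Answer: 99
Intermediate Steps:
(-1*(-5) - 2)*(I(4, -5) + 34) = (-1*(-5) - 2)*((-5 + 4) + 34) = (5 - 2)*(-1 + 34) = 3*33 = 99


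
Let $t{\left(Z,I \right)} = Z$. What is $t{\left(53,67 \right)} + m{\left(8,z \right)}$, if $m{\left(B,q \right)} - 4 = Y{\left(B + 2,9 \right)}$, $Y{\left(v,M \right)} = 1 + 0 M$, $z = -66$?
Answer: $58$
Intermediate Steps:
$Y{\left(v,M \right)} = 1$ ($Y{\left(v,M \right)} = 1 + 0 = 1$)
$m{\left(B,q \right)} = 5$ ($m{\left(B,q \right)} = 4 + 1 = 5$)
$t{\left(53,67 \right)} + m{\left(8,z \right)} = 53 + 5 = 58$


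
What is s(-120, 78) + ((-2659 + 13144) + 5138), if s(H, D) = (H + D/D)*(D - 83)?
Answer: 16218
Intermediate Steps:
s(H, D) = (1 + H)*(-83 + D) (s(H, D) = (H + 1)*(-83 + D) = (1 + H)*(-83 + D))
s(-120, 78) + ((-2659 + 13144) + 5138) = (-83 + 78 - 83*(-120) + 78*(-120)) + ((-2659 + 13144) + 5138) = (-83 + 78 + 9960 - 9360) + (10485 + 5138) = 595 + 15623 = 16218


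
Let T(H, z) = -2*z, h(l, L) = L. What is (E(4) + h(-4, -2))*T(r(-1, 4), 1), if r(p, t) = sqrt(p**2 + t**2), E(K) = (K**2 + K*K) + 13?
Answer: -86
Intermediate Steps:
E(K) = 13 + 2*K**2 (E(K) = (K**2 + K**2) + 13 = 2*K**2 + 13 = 13 + 2*K**2)
(E(4) + h(-4, -2))*T(r(-1, 4), 1) = ((13 + 2*4**2) - 2)*(-2*1) = ((13 + 2*16) - 2)*(-2) = ((13 + 32) - 2)*(-2) = (45 - 2)*(-2) = 43*(-2) = -86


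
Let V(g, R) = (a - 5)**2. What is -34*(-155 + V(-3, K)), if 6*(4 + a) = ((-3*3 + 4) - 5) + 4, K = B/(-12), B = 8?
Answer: 1870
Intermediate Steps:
K = -2/3 (K = 8/(-12) = 8*(-1/12) = -2/3 ≈ -0.66667)
a = -5 (a = -4 + (((-3*3 + 4) - 5) + 4)/6 = -4 + (((-9 + 4) - 5) + 4)/6 = -4 + ((-5 - 5) + 4)/6 = -4 + (-10 + 4)/6 = -4 + (1/6)*(-6) = -4 - 1 = -5)
V(g, R) = 100 (V(g, R) = (-5 - 5)**2 = (-10)**2 = 100)
-34*(-155 + V(-3, K)) = -34*(-155 + 100) = -34*(-55) = 1870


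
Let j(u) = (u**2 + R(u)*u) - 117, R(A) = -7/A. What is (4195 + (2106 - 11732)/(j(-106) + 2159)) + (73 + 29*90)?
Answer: 91268312/13271 ≈ 6877.3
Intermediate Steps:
j(u) = -124 + u**2 (j(u) = (u**2 + (-7/u)*u) - 117 = (u**2 - 7) - 117 = (-7 + u**2) - 117 = -124 + u**2)
(4195 + (2106 - 11732)/(j(-106) + 2159)) + (73 + 29*90) = (4195 + (2106 - 11732)/((-124 + (-106)**2) + 2159)) + (73 + 29*90) = (4195 - 9626/((-124 + 11236) + 2159)) + (73 + 2610) = (4195 - 9626/(11112 + 2159)) + 2683 = (4195 - 9626/13271) + 2683 = 55662219/13271 + 2683 = 91268312/13271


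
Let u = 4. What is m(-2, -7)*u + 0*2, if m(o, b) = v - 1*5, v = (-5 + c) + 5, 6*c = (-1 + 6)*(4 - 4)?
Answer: -20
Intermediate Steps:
c = 0 (c = ((-1 + 6)*(4 - 4))/6 = (5*0)/6 = (⅙)*0 = 0)
v = 0 (v = (-5 + 0) + 5 = -5 + 5 = 0)
m(o, b) = -5 (m(o, b) = 0 - 1*5 = 0 - 5 = -5)
m(-2, -7)*u + 0*2 = -5*4 + 0*2 = -20 + 0 = -20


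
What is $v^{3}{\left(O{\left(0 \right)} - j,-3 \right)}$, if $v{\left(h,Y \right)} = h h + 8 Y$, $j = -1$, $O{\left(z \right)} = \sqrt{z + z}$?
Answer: $-12167$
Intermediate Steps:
$O{\left(z \right)} = \sqrt{2} \sqrt{z}$ ($O{\left(z \right)} = \sqrt{2 z} = \sqrt{2} \sqrt{z}$)
$v{\left(h,Y \right)} = h^{2} + 8 Y$
$v^{3}{\left(O{\left(0 \right)} - j,-3 \right)} = \left(\left(\sqrt{2} \sqrt{0} - -1\right)^{2} + 8 \left(-3\right)\right)^{3} = \left(\left(\sqrt{2} \cdot 0 + 1\right)^{2} - 24\right)^{3} = \left(\left(0 + 1\right)^{2} - 24\right)^{3} = \left(1^{2} - 24\right)^{3} = \left(1 - 24\right)^{3} = \left(-23\right)^{3} = -12167$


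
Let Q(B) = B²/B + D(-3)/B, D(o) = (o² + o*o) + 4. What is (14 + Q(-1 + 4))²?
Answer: 5329/9 ≈ 592.11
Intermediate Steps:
D(o) = 4 + 2*o² (D(o) = (o² + o²) + 4 = 2*o² + 4 = 4 + 2*o²)
Q(B) = B + 22/B (Q(B) = B²/B + (4 + 2*(-3)²)/B = B + (4 + 2*9)/B = B + (4 + 18)/B = B + 22/B)
(14 + Q(-1 + 4))² = (14 + ((-1 + 4) + 22/(-1 + 4)))² = (14 + (3 + 22/3))² = (14 + 31/3)² = (73/3)² = 5329/9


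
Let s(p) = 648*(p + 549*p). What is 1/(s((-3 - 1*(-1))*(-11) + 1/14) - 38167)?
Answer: 7/54796631 ≈ 1.2775e-7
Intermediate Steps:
s(p) = 356400*p (s(p) = 648*(550*p) = 356400*p)
1/(s((-3 - 1*(-1))*(-11) + 1/14) - 38167) = 1/(356400*((-3 - 1*(-1))*(-11) + 1/14) - 38167) = 1/(356400*((-3 + 1)*(-11) + 1/14) - 38167) = 1/(356400*(-2*(-11) + 1/14) - 38167) = 1/(356400*(22 + 1/14) - 38167) = 1/(356400*(309/14) - 38167) = 1/(55063800/7 - 38167) = 1/(54796631/7) = 7/54796631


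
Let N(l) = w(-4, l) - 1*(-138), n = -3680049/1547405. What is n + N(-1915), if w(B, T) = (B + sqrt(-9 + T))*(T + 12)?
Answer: 11988708701/1547405 - 3806*I*sqrt(481) ≈ 7747.6 - 83472.0*I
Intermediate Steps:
n = -3680049/1547405 (n = -3680049*1/1547405 = -3680049/1547405 ≈ -2.3782)
w(B, T) = (12 + T)*(B + sqrt(-9 + T)) (w(B, T) = (B + sqrt(-9 + T))*(12 + T) = (12 + T)*(B + sqrt(-9 + T)))
N(l) = 90 - 4*l + 12*sqrt(-9 + l) + l*sqrt(-9 + l) (N(l) = (12*(-4) + 12*sqrt(-9 + l) - 4*l + l*sqrt(-9 + l)) - 1*(-138) = (-48 + 12*sqrt(-9 + l) - 4*l + l*sqrt(-9 + l)) + 138 = (-48 - 4*l + 12*sqrt(-9 + l) + l*sqrt(-9 + l)) + 138 = 90 - 4*l + 12*sqrt(-9 + l) + l*sqrt(-9 + l))
n + N(-1915) = -3680049/1547405 + (90 - 4*(-1915) + 12*sqrt(-9 - 1915) - 1915*sqrt(-9 - 1915)) = -3680049/1547405 + (90 + 7660 + 12*sqrt(-1924) - 3830*I*sqrt(481)) = -3680049/1547405 + (90 + 7660 + 12*(2*I*sqrt(481)) - 3830*I*sqrt(481)) = -3680049/1547405 + (90 + 7660 + 24*I*sqrt(481) - 3830*I*sqrt(481)) = -3680049/1547405 + (7750 - 3806*I*sqrt(481)) = 11988708701/1547405 - 3806*I*sqrt(481)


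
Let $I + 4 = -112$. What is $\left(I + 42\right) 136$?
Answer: $-10064$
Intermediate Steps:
$I = -116$ ($I = -4 - 112 = -116$)
$\left(I + 42\right) 136 = \left(-116 + 42\right) 136 = \left(-74\right) 136 = -10064$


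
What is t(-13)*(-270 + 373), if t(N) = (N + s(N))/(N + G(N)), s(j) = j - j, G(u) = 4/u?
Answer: 17407/173 ≈ 100.62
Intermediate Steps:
s(j) = 0
t(N) = N/(N + 4/N) (t(N) = (N + 0)/(N + 4/N) = N/(N + 4/N))
t(-13)*(-270 + 373) = ((-13)**2/(4 + (-13)**2))*(-270 + 373) = (169/(4 + 169))*103 = (169/173)*103 = 17407/173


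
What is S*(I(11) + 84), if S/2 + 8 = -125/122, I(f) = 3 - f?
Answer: -83676/61 ≈ -1371.7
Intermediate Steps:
S = -1101/61 (S = -16 + 2*(-125/122) = -16 - 125/61 = -1101/61 ≈ -18.049)
S*(I(11) + 84) = -1101*((3 - 1*11) + 84)/61 = -1101*((3 - 11) + 84)/61 = -1101*(-8 + 84)/61 = -1101/61*76 = -83676/61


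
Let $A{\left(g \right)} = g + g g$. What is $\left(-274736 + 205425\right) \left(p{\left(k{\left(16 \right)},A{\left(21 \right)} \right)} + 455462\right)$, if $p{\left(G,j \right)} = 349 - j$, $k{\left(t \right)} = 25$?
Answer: $-31560694539$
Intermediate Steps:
$A{\left(g \right)} = g + g^{2}$
$\left(-274736 + 205425\right) \left(p{\left(k{\left(16 \right)},A{\left(21 \right)} \right)} + 455462\right) = \left(-274736 + 205425\right) \left(\left(349 - 21 \left(1 + 21\right)\right) + 455462\right) = - 69311 \left(\left(349 - 21 \cdot 22\right) + 455462\right) = - 69311 \left(\left(349 - 462\right) + 455462\right) = - 69311 \left(-113 + 455462\right) = \left(-69311\right) 455349 = -31560694539$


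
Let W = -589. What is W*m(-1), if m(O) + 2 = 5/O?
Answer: 4123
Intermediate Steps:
m(O) = -2 + 5/O
W*m(-1) = -589*(-2 + 5/(-1)) = -589*(-2 + 5*(-1)) = -589*(-2 - 5) = -589*(-7) = 4123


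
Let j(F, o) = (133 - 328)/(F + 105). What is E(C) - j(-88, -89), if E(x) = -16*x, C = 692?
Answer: -188029/17 ≈ -11061.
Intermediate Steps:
j(F, o) = -195/(105 + F)
E(C) - j(-88, -89) = -16*692 - (-195)/(105 - 88) = -11072 - (-195)/17 = -11072 - 1*(-195/17) = -11072 + 195/17 = -188029/17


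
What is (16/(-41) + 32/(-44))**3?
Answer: -128024064/91733851 ≈ -1.3956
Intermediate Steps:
(16/(-41) + 32/(-44))**3 = (16*(-1/41) + 32*(-1/44))**3 = (-16/41 - 8/11)**3 = (-504/451)**3 = -128024064/91733851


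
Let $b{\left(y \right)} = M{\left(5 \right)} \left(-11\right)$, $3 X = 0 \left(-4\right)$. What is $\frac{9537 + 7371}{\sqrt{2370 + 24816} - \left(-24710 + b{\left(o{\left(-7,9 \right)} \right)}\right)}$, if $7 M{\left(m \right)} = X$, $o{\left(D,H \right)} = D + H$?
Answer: $\frac{208898340}{305278457} - \frac{8454 \sqrt{27186}}{305278457} \approx 0.67972$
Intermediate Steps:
$X = 0$ ($X = \frac{0 \left(-4\right)}{3} = \frac{1}{3} \cdot 0 = 0$)
$M{\left(m \right)} = 0$ ($M{\left(m \right)} = \frac{1}{7} \cdot 0 = 0$)
$b{\left(y \right)} = 0$ ($b{\left(y \right)} = 0 \left(-11\right) = 0$)
$\frac{9537 + 7371}{\sqrt{2370 + 24816} - \left(-24710 + b{\left(o{\left(-7,9 \right)} \right)}\right)} = \frac{9537 + 7371}{\sqrt{2370 + 24816} + \left(24710 - 0\right)} = \frac{16908}{\sqrt{27186} + \left(24710 + 0\right)} = \frac{16908}{\sqrt{27186} + 24710} = \frac{16908}{24710 + \sqrt{27186}}$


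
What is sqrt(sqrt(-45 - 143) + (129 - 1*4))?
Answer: sqrt(125 + 2*I*sqrt(47)) ≈ 11.197 + 0.61227*I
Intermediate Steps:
sqrt(sqrt(-45 - 143) + (129 - 1*4)) = sqrt(sqrt(-188) + (129 - 4)) = sqrt(2*I*sqrt(47) + 125) = sqrt(125 + 2*I*sqrt(47))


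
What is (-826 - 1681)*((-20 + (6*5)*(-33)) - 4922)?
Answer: 14871524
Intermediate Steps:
(-826 - 1681)*((-20 + (6*5)*(-33)) - 4922) = -2507*((-20 + 30*(-33)) - 4922) = -2507*((-20 - 990) - 4922) = -2507*(-1010 - 4922) = -2507*(-5932) = 14871524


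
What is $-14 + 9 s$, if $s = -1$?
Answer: $-23$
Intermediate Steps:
$-14 + 9 s = -14 + 9 \left(-1\right) = -14 - 9 = -23$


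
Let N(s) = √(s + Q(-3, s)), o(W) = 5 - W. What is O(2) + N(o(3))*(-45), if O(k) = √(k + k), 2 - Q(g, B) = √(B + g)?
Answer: 2 - 45*√(4 - I) ≈ -88.69 + 11.164*I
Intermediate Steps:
Q(g, B) = 2 - √(B + g)
O(k) = √2*√k (O(k) = √(2*k) = √2*√k)
N(s) = √(2 + s - √(-3 + s)) (N(s) = √(s + (2 - √(s - 3))) = √(s + (2 - √(-3 + s))) = √(2 + s - √(-3 + s)))
O(2) + N(o(3))*(-45) = √2*√2 + √(2 + (5 - 1*3) - √(-3 + (5 - 1*3)))*(-45) = 2 + √(2 + (5 - 3) - √(-3 + (5 - 3)))*(-45) = 2 + √(2 + 2 - √(-3 + 2))*(-45) = 2 + √(2 + 2 - √(-1))*(-45) = 2 + √(2 + 2 - I)*(-45) = 2 + √(4 - I)*(-45) = 2 - 45*√(4 - I)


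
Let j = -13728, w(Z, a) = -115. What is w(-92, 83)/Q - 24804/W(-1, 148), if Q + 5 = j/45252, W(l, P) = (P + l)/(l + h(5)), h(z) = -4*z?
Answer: 71298693/19999 ≈ 3565.1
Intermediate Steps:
W(l, P) = (P + l)/(-20 + l) (W(l, P) = (P + l)/(l - 4*5) = (P + l)/(l - 20) = (P + l)/(-20 + l))
Q = -19999/3771 (Q = -5 - 13728/45252 = -5 - 13728*1/45252 = -5 - 1144/3771 = -19999/3771 ≈ -5.3034)
w(-92, 83)/Q - 24804/W(-1, 148) = -115/(-19999/3771) - 24804*(-20 - 1)/(148 - 1) = -115*(-3771/19999) - 24804/(147/(-21)) = 433665/19999 - 24804/((-1/21*147)) = 433665/19999 - 24804/(-7) = 433665/19999 - 24804*(-1/7) = 433665/19999 + 24804/7 = 71298693/19999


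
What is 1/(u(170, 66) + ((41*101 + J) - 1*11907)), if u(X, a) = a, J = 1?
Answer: -1/7699 ≈ -0.00012989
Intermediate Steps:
1/(u(170, 66) + ((41*101 + J) - 1*11907)) = 1/(66 + ((41*101 + 1) - 1*11907)) = 1/(66 + ((4141 + 1) - 11907)) = 1/(66 + (4142 - 11907)) = 1/(66 - 7765) = 1/(-7699) = -1/7699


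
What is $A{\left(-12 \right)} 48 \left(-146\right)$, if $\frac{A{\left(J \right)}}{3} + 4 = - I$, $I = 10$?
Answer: $294336$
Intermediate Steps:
$A{\left(J \right)} = -42$ ($A{\left(J \right)} = -12 + 3 \left(\left(-1\right) 10\right) = -12 + 3 \left(-10\right) = -12 - 30 = -42$)
$A{\left(-12 \right)} 48 \left(-146\right) = \left(-42\right) 48 \left(-146\right) = \left(-2016\right) \left(-146\right) = 294336$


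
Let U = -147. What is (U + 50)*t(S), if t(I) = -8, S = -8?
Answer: 776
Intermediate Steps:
(U + 50)*t(S) = (-147 + 50)*(-8) = -97*(-8) = 776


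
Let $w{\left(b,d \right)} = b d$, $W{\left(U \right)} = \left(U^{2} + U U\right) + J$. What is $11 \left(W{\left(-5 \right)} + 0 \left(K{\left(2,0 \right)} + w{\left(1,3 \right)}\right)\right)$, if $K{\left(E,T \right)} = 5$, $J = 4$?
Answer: $594$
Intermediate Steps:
$W{\left(U \right)} = 4 + 2 U^{2}$ ($W{\left(U \right)} = \left(U^{2} + U U\right) + 4 = \left(U^{2} + U^{2}\right) + 4 = 2 U^{2} + 4 = 4 + 2 U^{2}$)
$11 \left(W{\left(-5 \right)} + 0 \left(K{\left(2,0 \right)} + w{\left(1,3 \right)}\right)\right) = 11 \left(\left(4 + 2 \left(-5\right)^{2}\right) + 0 \left(5 + 1 \cdot 3\right)\right) = 11 \left(\left(4 + 2 \cdot 25\right) + 0 \left(5 + 3\right)\right) = 11 \left(\left(4 + 50\right) + 0 \cdot 8\right) = 11 \left(54 + 0\right) = 11 \cdot 54 = 594$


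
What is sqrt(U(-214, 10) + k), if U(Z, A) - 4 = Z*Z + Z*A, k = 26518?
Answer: sqrt(70178) ≈ 264.91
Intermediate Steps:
U(Z, A) = 4 + Z**2 + A*Z (U(Z, A) = 4 + (Z*Z + Z*A) = 4 + (Z**2 + A*Z) = 4 + Z**2 + A*Z)
sqrt(U(-214, 10) + k) = sqrt((4 + (-214)**2 + 10*(-214)) + 26518) = sqrt((4 + 45796 - 2140) + 26518) = sqrt(43660 + 26518) = sqrt(70178)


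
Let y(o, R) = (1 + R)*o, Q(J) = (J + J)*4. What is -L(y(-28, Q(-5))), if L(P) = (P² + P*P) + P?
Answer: -2386020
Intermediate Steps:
Q(J) = 8*J (Q(J) = (2*J)*4 = 8*J)
y(o, R) = o*(1 + R)
L(P) = P + 2*P² (L(P) = (P² + P²) + P = 2*P² + P = P + 2*P²)
-L(y(-28, Q(-5))) = -(-28*(1 + 8*(-5)))*(1 + 2*(-28*(1 + 8*(-5)))) = -(-28*(1 - 40))*(1 + 2*(-28*(1 - 40))) = -(-28*(-39))*(1 + 2*(-28*(-39))) = -1092*(1 + 2*1092) = -1092*(1 + 2184) = -1092*2185 = -1*2386020 = -2386020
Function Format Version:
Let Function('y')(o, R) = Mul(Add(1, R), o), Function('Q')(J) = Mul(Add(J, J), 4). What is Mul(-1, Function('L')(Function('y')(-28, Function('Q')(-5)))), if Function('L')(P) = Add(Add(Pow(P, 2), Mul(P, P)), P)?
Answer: -2386020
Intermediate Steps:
Function('Q')(J) = Mul(8, J) (Function('Q')(J) = Mul(Mul(2, J), 4) = Mul(8, J))
Function('y')(o, R) = Mul(o, Add(1, R))
Function('L')(P) = Add(P, Mul(2, Pow(P, 2))) (Function('L')(P) = Add(Add(Pow(P, 2), Pow(P, 2)), P) = Add(Mul(2, Pow(P, 2)), P) = Add(P, Mul(2, Pow(P, 2))))
Mul(-1, Function('L')(Function('y')(-28, Function('Q')(-5)))) = Mul(-1, Mul(Mul(-28, Add(1, Mul(8, -5))), Add(1, Mul(2, Mul(-28, Add(1, Mul(8, -5))))))) = Mul(-1, Mul(Mul(-28, Add(1, -40)), Add(1, Mul(2, Mul(-28, Add(1, -40)))))) = Mul(-1, Mul(Mul(-28, -39), Add(1, Mul(2, Mul(-28, -39))))) = Mul(-1, Mul(1092, Add(1, Mul(2, 1092)))) = Mul(-1, Mul(1092, Add(1, 2184))) = Mul(-1, Mul(1092, 2185)) = Mul(-1, 2386020) = -2386020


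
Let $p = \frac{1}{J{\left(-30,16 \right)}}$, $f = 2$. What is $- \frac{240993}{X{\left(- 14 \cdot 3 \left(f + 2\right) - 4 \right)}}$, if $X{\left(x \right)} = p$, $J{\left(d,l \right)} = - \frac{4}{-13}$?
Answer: $- \frac{963972}{13} \approx -74152.0$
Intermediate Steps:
$J{\left(d,l \right)} = \frac{4}{13}$ ($J{\left(d,l \right)} = \left(-4\right) \left(- \frac{1}{13}\right) = \frac{4}{13}$)
$p = \frac{13}{4}$ ($p = \frac{1}{\frac{4}{13}} = \frac{13}{4} \approx 3.25$)
$X{\left(x \right)} = \frac{13}{4}$
$- \frac{240993}{X{\left(- 14 \cdot 3 \left(f + 2\right) - 4 \right)}} = - \frac{240993}{\frac{13}{4}} = \left(-240993\right) \frac{4}{13} = - \frac{963972}{13}$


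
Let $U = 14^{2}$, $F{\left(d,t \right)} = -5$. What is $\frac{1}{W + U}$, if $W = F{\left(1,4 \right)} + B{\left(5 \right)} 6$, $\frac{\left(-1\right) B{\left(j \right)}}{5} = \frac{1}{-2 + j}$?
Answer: $\frac{1}{181} \approx 0.0055249$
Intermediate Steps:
$B{\left(j \right)} = - \frac{5}{-2 + j}$
$W = -15$ ($W = -5 + - \frac{5}{-2 + 5} \cdot 6 = -5 + - \frac{5}{3} \cdot 6 = -5 + \left(-5\right) \frac{1}{3} \cdot 6 = -5 - 10 = -15$)
$U = 196$
$\frac{1}{W + U} = \frac{1}{-15 + 196} = \frac{1}{181}$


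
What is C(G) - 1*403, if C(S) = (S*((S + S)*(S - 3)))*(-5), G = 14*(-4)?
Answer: 1849837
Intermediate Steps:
G = -56
C(S) = -10*S**2*(-3 + S) (C(S) = (S*((2*S)*(-3 + S)))*(-5) = (S*(2*S*(-3 + S)))*(-5) = (2*S**2*(-3 + S))*(-5) = -10*S**2*(-3 + S))
C(G) - 1*403 = 10*(-56)**2*(3 - 1*(-56)) - 1*403 = 10*3136*(3 + 56) - 403 = 10*3136*59 - 403 = 1850240 - 403 = 1849837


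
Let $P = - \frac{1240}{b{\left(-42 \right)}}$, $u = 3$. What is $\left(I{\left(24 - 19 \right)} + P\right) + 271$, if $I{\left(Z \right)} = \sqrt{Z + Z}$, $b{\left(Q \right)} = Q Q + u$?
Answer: $\frac{15407}{57} + \sqrt{10} \approx 273.46$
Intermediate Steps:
$b{\left(Q \right)} = 3 + Q^{2}$ ($b{\left(Q \right)} = Q Q + 3 = Q^{2} + 3 = 3 + Q^{2}$)
$I{\left(Z \right)} = \sqrt{2} \sqrt{Z}$ ($I{\left(Z \right)} = \sqrt{2 Z} = \sqrt{2} \sqrt{Z}$)
$P = - \frac{40}{57}$ ($P = - \frac{1240}{3 + \left(-42\right)^{2}} = - \frac{1240}{3 + 1764} = - \frac{1240}{1767} = \left(-1240\right) \frac{1}{1767} = - \frac{40}{57} \approx -0.70175$)
$\left(I{\left(24 - 19 \right)} + P\right) + 271 = \left(\sqrt{2} \sqrt{24 - 19} - \frac{40}{57}\right) + 271 = \left(\sqrt{2} \sqrt{5} - \frac{40}{57}\right) + 271 = \left(\sqrt{10} - \frac{40}{57}\right) + 271 = \left(- \frac{40}{57} + \sqrt{10}\right) + 271 = \frac{15407}{57} + \sqrt{10}$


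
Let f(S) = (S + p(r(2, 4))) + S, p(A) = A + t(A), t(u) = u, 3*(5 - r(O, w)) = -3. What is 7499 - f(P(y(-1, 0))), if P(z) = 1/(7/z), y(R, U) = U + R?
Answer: 52411/7 ≈ 7487.3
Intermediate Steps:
r(O, w) = 6 (r(O, w) = 5 - ⅓*(-3) = 5 + 1 = 6)
y(R, U) = R + U
P(z) = z/7
p(A) = 2*A (p(A) = A + A = 2*A)
f(S) = 12 + 2*S (f(S) = (S + 2*6) + S = (S + 12) + S = (12 + S) + S = 12 + 2*S)
7499 - f(P(y(-1, 0))) = 7499 - (12 + 2*((-1 + 0)/7)) = 7499 - (12 + 2*((⅐)*(-1))) = 7499 - (12 + 2*(-⅐)) = 7499 - (12 - 2/7) = 7499 - 1*82/7 = 7499 - 82/7 = 52411/7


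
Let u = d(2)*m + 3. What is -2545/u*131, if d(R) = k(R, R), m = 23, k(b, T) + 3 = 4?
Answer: -333395/26 ≈ -12823.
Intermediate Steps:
k(b, T) = 1 (k(b, T) = -3 + 4 = 1)
d(R) = 1
u = 26 (u = 1*23 + 3 = 23 + 3 = 26)
-2545/u*131 = -2545/26*131 = -333395/26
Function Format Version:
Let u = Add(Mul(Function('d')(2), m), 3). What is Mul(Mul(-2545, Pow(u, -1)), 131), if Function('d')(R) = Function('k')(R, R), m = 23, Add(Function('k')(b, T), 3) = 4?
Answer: Rational(-333395, 26) ≈ -12823.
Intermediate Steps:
Function('k')(b, T) = 1 (Function('k')(b, T) = Add(-3, 4) = 1)
Function('d')(R) = 1
u = 26 (u = Add(Mul(1, 23), 3) = Add(23, 3) = 26)
Mul(Mul(-2545, Pow(u, -1)), 131) = Mul(Mul(-2545, Pow(26, -1)), 131) = Mul(Mul(-2545, Rational(1, 26)), 131) = Mul(Rational(-2545, 26), 131) = Rational(-333395, 26)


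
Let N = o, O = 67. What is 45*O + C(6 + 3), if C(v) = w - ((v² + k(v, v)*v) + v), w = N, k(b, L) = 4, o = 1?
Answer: 2890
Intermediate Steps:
N = 1
w = 1
C(v) = 1 - v² - 5*v (C(v) = 1 - ((v² + 4*v) + v) = 1 - (v² + 5*v) = 1 + (-v² - 5*v) = 1 - v² - 5*v)
45*O + C(6 + 3) = 45*67 + (1 - (6 + 3)² - 5*(6 + 3)) = 3015 + (1 - 1*9² - 5*9) = 3015 + (1 - 1*81 - 45) = 3015 + (1 - 81 - 45) = 3015 - 125 = 2890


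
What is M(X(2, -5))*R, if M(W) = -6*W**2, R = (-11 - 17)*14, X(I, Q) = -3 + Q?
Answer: 150528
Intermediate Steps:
R = -392 (R = -28*14 = -392)
M(X(2, -5))*R = -6*(-3 - 5)**2*(-392) = -6*(-8)**2*(-392) = -6*64*(-392) = -384*(-392) = 150528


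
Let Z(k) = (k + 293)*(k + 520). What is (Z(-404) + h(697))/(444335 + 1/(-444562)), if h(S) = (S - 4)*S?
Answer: 209008601490/197534456269 ≈ 1.0581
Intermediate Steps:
h(S) = S*(-4 + S) (h(S) = (-4 + S)*S = S*(-4 + S))
Z(k) = (293 + k)*(520 + k)
(Z(-404) + h(697))/(444335 + 1/(-444562)) = ((152360 + (-404)² + 813*(-404)) + 697*(-4 + 697))/(444335 + 1/(-444562)) = ((152360 + 163216 - 328452) + 697*693)/(444335 - 1/444562) = (-12876 + 483021)/(197534456269/444562) = 470145*(444562/197534456269) = 209008601490/197534456269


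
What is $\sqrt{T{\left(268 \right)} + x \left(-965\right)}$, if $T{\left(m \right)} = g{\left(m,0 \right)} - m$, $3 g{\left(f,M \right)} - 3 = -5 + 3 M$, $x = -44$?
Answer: $\frac{\sqrt{379722}}{3} \approx 205.41$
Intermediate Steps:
$g{\left(f,M \right)} = - \frac{2}{3} + M$ ($g{\left(f,M \right)} = 1 + \frac{-5 + 3 M}{3} = 1 + \left(- \frac{5}{3} + M\right) = - \frac{2}{3} + M$)
$T{\left(m \right)} = - \frac{2}{3} - m$ ($T{\left(m \right)} = \left(- \frac{2}{3} + 0\right) - m = - \frac{2}{3} - m$)
$\sqrt{T{\left(268 \right)} + x \left(-965\right)} = \sqrt{\left(- \frac{2}{3} - 268\right) - -42460} = \sqrt{\left(- \frac{2}{3} - 268\right) + 42460} = \sqrt{- \frac{806}{3} + 42460} = \sqrt{\frac{126574}{3}} = \frac{\sqrt{379722}}{3}$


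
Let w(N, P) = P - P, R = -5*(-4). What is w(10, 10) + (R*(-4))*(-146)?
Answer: 11680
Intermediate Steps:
R = 20
w(N, P) = 0
w(10, 10) + (R*(-4))*(-146) = 0 + (20*(-4))*(-146) = 0 - 80*(-146) = 0 + 11680 = 11680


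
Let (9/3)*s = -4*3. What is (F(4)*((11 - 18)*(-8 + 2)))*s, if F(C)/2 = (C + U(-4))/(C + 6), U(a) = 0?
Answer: -672/5 ≈ -134.40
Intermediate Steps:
s = -4 (s = (-4*3)/3 = (⅓)*(-12) = -4)
F(C) = 2*C/(6 + C) (F(C) = 2*((C + 0)/(C + 6)) = 2*(C/(6 + C)) = 2*C/(6 + C))
(F(4)*((11 - 18)*(-8 + 2)))*s = ((2*4/(6 + 4))*((11 - 18)*(-8 + 2)))*(-4) = ((2*4/10)*(-7*(-6)))*(-4) = ((2*4*(⅒))*42)*(-4) = ((⅘)*42)*(-4) = (168/5)*(-4) = -672/5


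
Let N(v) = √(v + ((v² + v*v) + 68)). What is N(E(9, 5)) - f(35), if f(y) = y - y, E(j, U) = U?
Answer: √123 ≈ 11.091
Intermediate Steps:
f(y) = 0
N(v) = √(68 + v + 2*v²) (N(v) = √(v + ((v² + v²) + 68)) = √(v + (2*v² + 68)) = √(v + (68 + 2*v²)) = √(68 + v + 2*v²))
N(E(9, 5)) - f(35) = √(68 + 5 + 2*5²) - 1*0 = √(68 + 5 + 2*25) + 0 = √(68 + 5 + 50) + 0 = √123 + 0 = √123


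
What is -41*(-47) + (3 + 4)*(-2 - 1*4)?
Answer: 1885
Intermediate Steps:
-41*(-47) + (3 + 4)*(-2 - 1*4) = 1927 + 7*(-2 - 4) = 1927 + 7*(-6) = 1927 - 42 = 1885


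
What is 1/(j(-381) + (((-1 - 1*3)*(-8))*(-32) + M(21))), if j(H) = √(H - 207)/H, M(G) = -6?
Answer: -24919305/25666884248 + 889*I*√3/25666884248 ≈ -0.00097087 + 5.9991e-8*I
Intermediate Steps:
j(H) = √(-207 + H)/H
1/(j(-381) + (((-1 - 1*3)*(-8))*(-32) + M(21))) = 1/(√(-207 - 381)/(-381) + (((-1 - 1*3)*(-8))*(-32) - 6)) = 1/(-14*I*√3/381 + (((-1 - 3)*(-8))*(-32) - 6)) = 1/(-14*I*√3/381 + (-4*(-8)*(-32) - 6)) = 1/(-14*I*√3/381 + (32*(-32) - 6)) = 1/(-14*I*√3/381 + (-1024 - 6)) = 1/(-14*I*√3/381 - 1030) = 1/(-1030 - 14*I*√3/381)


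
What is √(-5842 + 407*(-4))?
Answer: 3*I*√830 ≈ 86.429*I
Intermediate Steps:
√(-5842 + 407*(-4)) = √(-5842 - 1628) = √(-7470) = 3*I*√830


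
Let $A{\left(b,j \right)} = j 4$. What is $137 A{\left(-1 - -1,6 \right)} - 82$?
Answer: $3206$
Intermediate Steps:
$A{\left(b,j \right)} = 4 j$
$137 A{\left(-1 - -1,6 \right)} - 82 = 137 \cdot 4 \cdot 6 - 82 = 137 \cdot 24 - 82 = 3288 - 82 = 3206$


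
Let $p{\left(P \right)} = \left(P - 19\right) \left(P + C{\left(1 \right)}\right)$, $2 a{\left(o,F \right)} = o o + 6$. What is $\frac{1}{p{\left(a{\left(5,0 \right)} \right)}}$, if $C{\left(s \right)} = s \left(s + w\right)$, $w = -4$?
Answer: $- \frac{4}{175} \approx -0.022857$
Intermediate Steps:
$C{\left(s \right)} = s \left(-4 + s\right)$ ($C{\left(s \right)} = s \left(s - 4\right) = s \left(-4 + s\right)$)
$a{\left(o,F \right)} = 3 + \frac{o^{2}}{2}$ ($a{\left(o,F \right)} = \frac{o o + 6}{2} = \frac{o^{2} + 6}{2} = \frac{6 + o^{2}}{2} = 3 + \frac{o^{2}}{2}$)
$p{\left(P \right)} = \left(-19 + P\right) \left(-3 + P\right)$ ($p{\left(P \right)} = \left(P - 19\right) \left(P + 1 \left(-4 + 1\right)\right) = \left(-19 + P\right) \left(P + 1 \left(-3\right)\right) = \left(-19 + P\right) \left(P - 3\right) = \left(-19 + P\right) \left(-3 + P\right)$)
$\frac{1}{p{\left(a{\left(5,0 \right)} \right)}} = \frac{1}{57 + \left(3 + \frac{5^{2}}{2}\right)^{2} - 22 \left(3 + \frac{5^{2}}{2}\right)} = \frac{1}{57 + \left(3 + \frac{1}{2} \cdot 25\right)^{2} - 22 \left(3 + \frac{1}{2} \cdot 25\right)} = \frac{1}{57 + \left(3 + \frac{25}{2}\right)^{2} - 22 \left(3 + \frac{25}{2}\right)} = \frac{1}{57 + \left(\frac{31}{2}\right)^{2} - 341} = \frac{1}{57 + \frac{961}{4} - 341} = \frac{1}{- \frac{175}{4}} = - \frac{4}{175}$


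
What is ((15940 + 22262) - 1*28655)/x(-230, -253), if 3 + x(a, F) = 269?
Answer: 9547/266 ≈ 35.891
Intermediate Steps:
x(a, F) = 266 (x(a, F) = -3 + 269 = 266)
((15940 + 22262) - 1*28655)/x(-230, -253) = ((15940 + 22262) - 1*28655)/266 = (38202 - 28655)*(1/266) = 9547*(1/266) = 9547/266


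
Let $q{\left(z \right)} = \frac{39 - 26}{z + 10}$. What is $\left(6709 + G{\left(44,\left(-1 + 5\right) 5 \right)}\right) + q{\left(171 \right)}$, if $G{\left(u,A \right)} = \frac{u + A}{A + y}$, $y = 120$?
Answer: $\frac{42504866}{6335} \approx 6709.5$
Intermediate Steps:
$G{\left(u,A \right)} = \frac{A + u}{120 + A}$ ($G{\left(u,A \right)} = \frac{u + A}{A + 120} = \frac{A + u}{120 + A}$)
$q{\left(z \right)} = \frac{13}{10 + z}$
$\left(6709 + G{\left(44,\left(-1 + 5\right) 5 \right)}\right) + q{\left(171 \right)} = \left(6709 + \frac{\left(-1 + 5\right) 5 + 44}{120 + \left(-1 + 5\right) 5}\right) + \frac{13}{10 + 171} = \left(6709 + \frac{4 \cdot 5 + 44}{120 + 4 \cdot 5}\right) + \frac{13}{181} = \left(6709 + \frac{20 + 44}{120 + 20}\right) + 13 \cdot \frac{1}{181} = \left(6709 + \frac{1}{140} \cdot 64\right) + \frac{13}{181} = \left(6709 + \frac{16}{35}\right) + \frac{13}{181} = \frac{234831}{35} + \frac{13}{181} = \frac{42504866}{6335}$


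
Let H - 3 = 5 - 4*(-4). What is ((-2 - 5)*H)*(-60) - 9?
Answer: 10071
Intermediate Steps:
H = 24 (H = 3 + (5 - 4*(-4)) = 3 + (5 + 16) = 3 + 21 = 24)
((-2 - 5)*H)*(-60) - 9 = ((-2 - 5)*24)*(-60) - 9 = -7*24*(-60) - 9 = -168*(-60) - 9 = 10080 - 9 = 10071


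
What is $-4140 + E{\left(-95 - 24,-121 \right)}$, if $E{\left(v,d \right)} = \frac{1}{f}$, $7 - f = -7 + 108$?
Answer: $- \frac{389161}{94} \approx -4140.0$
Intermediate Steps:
$f = -94$ ($f = 7 - \left(-7 + 108\right) = 7 - 101 = -94$)
$E{\left(v,d \right)} = - \frac{1}{94}$ ($E{\left(v,d \right)} = \frac{1}{-94} = - \frac{1}{94}$)
$-4140 + E{\left(-95 - 24,-121 \right)} = -4140 - \frac{1}{94} = - \frac{389161}{94}$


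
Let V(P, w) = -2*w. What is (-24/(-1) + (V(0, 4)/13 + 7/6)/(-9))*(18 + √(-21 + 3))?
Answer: 16805/39 + 16805*I*√2/234 ≈ 430.9 + 101.56*I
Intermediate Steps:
(-24/(-1) + (V(0, 4)/13 + 7/6)/(-9))*(18 + √(-21 + 3)) = (-24/(-1) + (-2*4/13 + 7/6)/(-9))*(18 + √(-21 + 3)) = (-24*(-1) + (-8*1/13 + 7*(⅙))*(-⅑))*(18 + √(-18)) = (24 + (-8/13 + 7/6)*(-⅑))*(18 + 3*I*√2) = (24 + (43/78)*(-⅑))*(18 + 3*I*√2) = (24 - 43/702)*(18 + 3*I*√2) = 16805*(18 + 3*I*√2)/702 = 16805/39 + 16805*I*√2/234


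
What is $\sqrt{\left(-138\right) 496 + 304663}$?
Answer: $\sqrt{236215} \approx 486.02$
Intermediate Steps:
$\sqrt{\left(-138\right) 496 + 304663} = \sqrt{-68448 + 304663} = \sqrt{236215}$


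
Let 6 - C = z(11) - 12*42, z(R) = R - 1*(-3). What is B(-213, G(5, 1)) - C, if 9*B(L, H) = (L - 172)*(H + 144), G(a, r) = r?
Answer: -60289/9 ≈ -6698.8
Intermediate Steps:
z(R) = 3 + R (z(R) = R + 3 = 3 + R)
B(L, H) = (-172 + L)*(144 + H)/9 (B(L, H) = ((L - 172)*(H + 144))/9 = ((-172 + L)*(144 + H))/9 = (-172 + L)*(144 + H)/9)
C = 496 (C = 6 - ((3 + 11) - 12*42) = 6 - (14 - 504) = 6 - 1*(-490) = 6 + 490 = 496)
B(-213, G(5, 1)) - C = (-2752 + 16*(-213) - 172/9*1 + (⅑)*1*(-213)) - 1*496 = (-2752 - 3408 - 172/9 - 71/3) - 496 = -55825/9 - 496 = -60289/9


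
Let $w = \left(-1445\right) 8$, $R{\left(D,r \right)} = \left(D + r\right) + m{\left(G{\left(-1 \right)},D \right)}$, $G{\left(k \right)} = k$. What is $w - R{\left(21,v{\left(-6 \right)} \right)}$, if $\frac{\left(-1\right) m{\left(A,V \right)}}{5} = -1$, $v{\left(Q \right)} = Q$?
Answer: $-11580$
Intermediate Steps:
$m{\left(A,V \right)} = 5$ ($m{\left(A,V \right)} = \left(-5\right) \left(-1\right) = 5$)
$R{\left(D,r \right)} = 5 + D + r$ ($R{\left(D,r \right)} = \left(D + r\right) + 5 = 5 + D + r$)
$w = -11560$
$w - R{\left(21,v{\left(-6 \right)} \right)} = -11560 - \left(5 + 21 - 6\right) = -11560 - 20 = -11580$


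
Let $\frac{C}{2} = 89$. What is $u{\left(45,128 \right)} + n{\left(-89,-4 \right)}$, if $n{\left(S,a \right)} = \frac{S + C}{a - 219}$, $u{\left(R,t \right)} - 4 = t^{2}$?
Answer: $\frac{3654435}{223} \approx 16388.0$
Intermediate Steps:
$C = 178$ ($C = 2 \cdot 89 = 178$)
$u{\left(R,t \right)} = 4 + t^{2}$
$n{\left(S,a \right)} = \frac{178 + S}{-219 + a}$ ($n{\left(S,a \right)} = \frac{S + 178}{a - 219} = \frac{178 + S}{-219 + a}$)
$u{\left(45,128 \right)} + n{\left(-89,-4 \right)} = \left(4 + 128^{2}\right) + \frac{178 - 89}{-219 - 4} = \left(4 + 16384\right) + \frac{1}{-223} \cdot 89 = 16388 - \frac{89}{223} = \frac{3654435}{223}$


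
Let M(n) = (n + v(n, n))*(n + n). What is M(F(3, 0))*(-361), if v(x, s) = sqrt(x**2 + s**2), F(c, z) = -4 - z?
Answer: -11552 + 11552*sqrt(2) ≈ 4785.0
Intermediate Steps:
v(x, s) = sqrt(s**2 + x**2)
M(n) = 2*n*(n + sqrt(2)*sqrt(n**2)) (M(n) = (n + sqrt(n**2 + n**2))*(n + n) = (n + sqrt(2*n**2))*(2*n) = (n + sqrt(2)*sqrt(n**2))*(2*n) = 2*n*(n + sqrt(2)*sqrt(n**2)))
M(F(3, 0))*(-361) = (2*(-4 - 1*0)*((-4 - 1*0) + sqrt(2)*sqrt((-4 - 1*0)**2)))*(-361) = (2*(-4 + 0)*((-4 + 0) + sqrt(2)*sqrt((-4 + 0)**2)))*(-361) = (2*(-4)*(-4 + sqrt(2)*sqrt((-4)**2)))*(-361) = (2*(-4)*(-4 + sqrt(2)*sqrt(16)))*(-361) = (2*(-4)*(-4 + sqrt(2)*4))*(-361) = (2*(-4)*(-4 + 4*sqrt(2)))*(-361) = (32 - 32*sqrt(2))*(-361) = -11552 + 11552*sqrt(2)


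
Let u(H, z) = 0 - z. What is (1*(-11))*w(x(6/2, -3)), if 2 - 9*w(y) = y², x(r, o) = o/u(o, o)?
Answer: -11/9 ≈ -1.2222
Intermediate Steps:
u(H, z) = -z
x(r, o) = -1 (x(r, o) = o/((-o)) = o*(-1/o) = -1)
w(y) = 2/9 - y²/9
(1*(-11))*w(x(6/2, -3)) = (1*(-11))*(2/9 - ⅑*(-1)²) = -11*(2/9 - ⅑*1) = -11*(2/9 - ⅑) = -11*⅑ = -11/9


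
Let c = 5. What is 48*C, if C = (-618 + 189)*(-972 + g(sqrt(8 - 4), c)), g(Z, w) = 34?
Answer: 19315296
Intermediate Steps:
C = 402402 (C = (-618 + 189)*(-972 + 34) = -429*(-938) = 402402)
48*C = 48*402402 = 19315296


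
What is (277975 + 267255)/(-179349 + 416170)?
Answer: 545230/236821 ≈ 2.3023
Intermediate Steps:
(277975 + 267255)/(-179349 + 416170) = 545230/236821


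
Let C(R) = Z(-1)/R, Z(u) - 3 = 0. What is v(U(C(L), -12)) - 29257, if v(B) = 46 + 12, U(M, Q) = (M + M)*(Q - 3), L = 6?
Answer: -29199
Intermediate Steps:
Z(u) = 3 (Z(u) = 3 + 0 = 3)
C(R) = 3/R
U(M, Q) = 2*M*(-3 + Q) (U(M, Q) = (2*M)*(-3 + Q) = 2*M*(-3 + Q))
v(B) = 58
v(U(C(L), -12)) - 29257 = 58 - 29257 = -29199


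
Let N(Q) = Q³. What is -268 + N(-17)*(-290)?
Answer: 1424502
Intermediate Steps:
-268 + N(-17)*(-290) = -268 + (-17)³*(-290) = -268 - 4913*(-290) = -268 + 1424770 = 1424502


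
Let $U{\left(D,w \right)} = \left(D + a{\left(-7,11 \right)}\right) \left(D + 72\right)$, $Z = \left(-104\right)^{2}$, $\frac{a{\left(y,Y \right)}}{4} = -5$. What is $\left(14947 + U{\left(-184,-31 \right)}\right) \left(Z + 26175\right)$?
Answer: $1398074845$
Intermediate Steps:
$a{\left(y,Y \right)} = -20$ ($a{\left(y,Y \right)} = 4 \left(-5\right) = -20$)
$Z = 10816$
$U{\left(D,w \right)} = \left(-20 + D\right) \left(72 + D\right)$ ($U{\left(D,w \right)} = \left(D - 20\right) \left(D + 72\right) = \left(-20 + D\right) \left(72 + D\right)$)
$\left(14947 + U{\left(-184,-31 \right)}\right) \left(Z + 26175\right) = \left(14947 + \left(-1440 + \left(-184\right)^{2} + 52 \left(-184\right)\right)\right) \left(10816 + 26175\right) = \left(14947 - -22848\right) 36991 = \left(14947 + 22848\right) 36991 = 37795 \cdot 36991 = 1398074845$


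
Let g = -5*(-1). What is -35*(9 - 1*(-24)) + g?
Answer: -1150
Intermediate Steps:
g = 5
-35*(9 - 1*(-24)) + g = -35*(9 - 1*(-24)) + 5 = -35*(9 + 24) + 5 = -35*33 + 5 = -1155 + 5 = -1150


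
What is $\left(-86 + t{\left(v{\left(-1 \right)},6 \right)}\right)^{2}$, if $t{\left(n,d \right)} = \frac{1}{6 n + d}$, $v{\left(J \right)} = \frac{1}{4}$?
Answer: $\frac{1658944}{225} \approx 7373.1$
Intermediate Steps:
$v{\left(J \right)} = \frac{1}{4}$
$t{\left(n,d \right)} = \frac{1}{d + 6 n}$
$\left(-86 + t{\left(v{\left(-1 \right)},6 \right)}\right)^{2} = \left(-86 + \frac{1}{6 + 6 \cdot \frac{1}{4}}\right)^{2} = \left(-86 + \frac{1}{6 + \frac{3}{2}}\right)^{2} = \left(-86 + \frac{1}{\frac{15}{2}}\right)^{2} = \left(-86 + \frac{2}{15}\right)^{2} = \left(- \frac{1288}{15}\right)^{2} = \frac{1658944}{225}$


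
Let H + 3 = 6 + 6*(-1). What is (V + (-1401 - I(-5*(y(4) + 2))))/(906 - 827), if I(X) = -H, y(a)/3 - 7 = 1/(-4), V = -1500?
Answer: -2904/79 ≈ -36.760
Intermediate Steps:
y(a) = 81/4 (y(a) = 21 + 3/(-4) = 21 + 3*(-1/4) = 21 - 3/4 = 81/4)
H = -3 (H = -3 + (6 + 6*(-1)) = -3 + (6 - 6) = -3 + 0 = -3)
I(X) = 3 (I(X) = -1*(-3) = 3)
(V + (-1401 - I(-5*(y(4) + 2))))/(906 - 827) = (-1500 + (-1401 - 1*3))/(906 - 827) = (-1500 + (-1401 - 3))/79 = (-1500 - 1404)*(1/79) = -2904*1/79 = -2904/79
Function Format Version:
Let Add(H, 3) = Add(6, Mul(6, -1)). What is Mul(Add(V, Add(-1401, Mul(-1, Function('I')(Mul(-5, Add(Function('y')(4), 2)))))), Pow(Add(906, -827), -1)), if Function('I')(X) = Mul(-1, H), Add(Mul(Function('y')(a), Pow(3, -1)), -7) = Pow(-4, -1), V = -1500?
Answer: Rational(-2904, 79) ≈ -36.760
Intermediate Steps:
Function('y')(a) = Rational(81, 4) (Function('y')(a) = Add(21, Mul(3, Pow(-4, -1))) = Add(21, Mul(3, Rational(-1, 4))) = Add(21, Rational(-3, 4)) = Rational(81, 4))
H = -3 (H = Add(-3, Add(6, Mul(6, -1))) = Add(-3, Add(6, -6)) = Add(-3, 0) = -3)
Function('I')(X) = 3 (Function('I')(X) = Mul(-1, -3) = 3)
Mul(Add(V, Add(-1401, Mul(-1, Function('I')(Mul(-5, Add(Function('y')(4), 2)))))), Pow(Add(906, -827), -1)) = Mul(Add(-1500, Add(-1401, Mul(-1, 3))), Pow(Add(906, -827), -1)) = Mul(Add(-1500, Add(-1401, -3)), Pow(79, -1)) = Mul(Add(-1500, -1404), Rational(1, 79)) = Mul(-2904, Rational(1, 79)) = Rational(-2904, 79)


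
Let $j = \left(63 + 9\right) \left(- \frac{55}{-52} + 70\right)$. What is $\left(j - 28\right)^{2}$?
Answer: $\frac{4375293316}{169} \approx 2.5889 \cdot 10^{7}$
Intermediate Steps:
$j = \frac{66510}{13}$ ($j = 72 \left(\left(-55\right) \left(- \frac{1}{52}\right) + 70\right) = 72 \left(\frac{55}{52} + 70\right) = 72 \cdot \frac{3695}{52} = \frac{66510}{13} \approx 5116.2$)
$\left(j - 28\right)^{2} = \left(\frac{66510}{13} - 28\right)^{2} = \left(\frac{66146}{13}\right)^{2} = \frac{4375293316}{169}$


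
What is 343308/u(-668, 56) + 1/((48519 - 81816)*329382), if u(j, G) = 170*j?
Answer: -235325456314462/77841351842265 ≈ -3.0231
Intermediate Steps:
343308/u(-668, 56) + 1/((48519 - 81816)*329382) = 343308/((170*(-668))) + 1/((48519 - 81816)*329382) = 343308/(-113560) + (1/329382)/(-33297) = 343308*(-1/113560) - 1/33297*1/329382 = -85827/28390 - 1/10967432454 = -235325456314462/77841351842265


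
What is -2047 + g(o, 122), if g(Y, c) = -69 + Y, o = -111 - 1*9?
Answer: -2236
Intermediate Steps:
o = -120 (o = -111 - 9 = -120)
-2047 + g(o, 122) = -2047 + (-69 - 120) = -2047 - 189 = -2236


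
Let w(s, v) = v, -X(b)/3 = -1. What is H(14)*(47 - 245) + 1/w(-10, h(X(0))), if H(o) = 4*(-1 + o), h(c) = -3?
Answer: -30889/3 ≈ -10296.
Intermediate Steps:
X(b) = 3 (X(b) = -3*(-1) = 3)
H(o) = -4 + 4*o
H(14)*(47 - 245) + 1/w(-10, h(X(0))) = (-4 + 4*14)*(47 - 245) + 1/(-3) = (-4 + 56)*(-198) - ⅓ = 52*(-198) - ⅓ = -10296 - ⅓ = -30889/3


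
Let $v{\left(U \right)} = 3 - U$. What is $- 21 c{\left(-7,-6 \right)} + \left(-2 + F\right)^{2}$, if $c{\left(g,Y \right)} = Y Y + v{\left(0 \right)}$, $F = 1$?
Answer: $-818$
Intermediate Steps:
$c{\left(g,Y \right)} = 3 + Y^{2}$ ($c{\left(g,Y \right)} = Y Y + \left(3 - 0\right) = Y^{2} + \left(3 + 0\right) = Y^{2} + 3 = 3 + Y^{2}$)
$- 21 c{\left(-7,-6 \right)} + \left(-2 + F\right)^{2} = - 21 \left(3 + \left(-6\right)^{2}\right) + \left(-2 + 1\right)^{2} = - 21 \left(3 + 36\right) + \left(-1\right)^{2} = \left(-21\right) 39 + 1 = -819 + 1 = -818$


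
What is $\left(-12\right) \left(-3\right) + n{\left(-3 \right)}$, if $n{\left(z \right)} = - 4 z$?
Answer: $48$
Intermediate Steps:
$\left(-12\right) \left(-3\right) + n{\left(-3 \right)} = \left(-12\right) \left(-3\right) - -12 = 36 + 12 = 48$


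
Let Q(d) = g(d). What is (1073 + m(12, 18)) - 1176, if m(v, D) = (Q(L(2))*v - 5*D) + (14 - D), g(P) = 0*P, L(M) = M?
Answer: -197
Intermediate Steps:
g(P) = 0
Q(d) = 0
m(v, D) = 14 - 6*D (m(v, D) = (0*v - 5*D) + (14 - D) = (0 - 5*D) + (14 - D) = -5*D + (14 - D) = 14 - 6*D)
(1073 + m(12, 18)) - 1176 = (1073 + (14 - 6*18)) - 1176 = (1073 + (14 - 108)) - 1176 = (1073 - 94) - 1176 = 979 - 1176 = -197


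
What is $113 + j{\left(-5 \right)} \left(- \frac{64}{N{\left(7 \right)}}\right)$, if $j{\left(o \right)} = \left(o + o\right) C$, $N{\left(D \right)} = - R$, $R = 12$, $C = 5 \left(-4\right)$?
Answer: $\frac{3539}{3} \approx 1179.7$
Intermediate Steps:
$C = -20$
$N{\left(D \right)} = -12$ ($N{\left(D \right)} = \left(-1\right) 12 = -12$)
$j{\left(o \right)} = - 40 o$ ($j{\left(o \right)} = \left(o + o\right) \left(-20\right) = 2 o \left(-20\right) = - 40 o$)
$113 + j{\left(-5 \right)} \left(- \frac{64}{N{\left(7 \right)}}\right) = 113 + \left(-40\right) \left(-5\right) \left(- \frac{64}{-12}\right) = 113 + 200 \left(\left(-64\right) \left(- \frac{1}{12}\right)\right) = 113 + 200 \cdot \frac{16}{3} = 113 + \frac{3200}{3} = \frac{3539}{3}$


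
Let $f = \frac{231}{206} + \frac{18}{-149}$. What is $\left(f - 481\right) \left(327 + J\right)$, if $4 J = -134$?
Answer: $- \frac{8648331461}{61388} \approx -1.4088 \cdot 10^{5}$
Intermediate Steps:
$J = - \frac{67}{2}$ ($J = \frac{1}{4} \left(-134\right) = - \frac{67}{2} \approx -33.5$)
$f = \frac{30711}{30694}$ ($f = 231 \cdot \frac{1}{206} + 18 \left(- \frac{1}{149}\right) = \frac{231}{206} - \frac{18}{149} = \frac{30711}{30694} \approx 1.0006$)
$\left(f - 481\right) \left(327 + J\right) = \left(\frac{30711}{30694} - 481\right) \left(327 - \frac{67}{2}\right) = \left(- \frac{14733103}{30694}\right) \frac{587}{2} = - \frac{8648331461}{61388}$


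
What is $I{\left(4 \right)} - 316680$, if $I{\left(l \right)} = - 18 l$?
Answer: $-316752$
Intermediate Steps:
$I{\left(4 \right)} - 316680 = \left(-18\right) 4 - 316680 = -72 - 316680 = -316752$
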